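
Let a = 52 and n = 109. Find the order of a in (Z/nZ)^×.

108

The order of 52 must divide φ(109) = 109 − 1 = 108 = 2^2 · 3^3.
Divisors of 108: 1, 2, 3, 4, 6, 9, 12, 18, 27, 36, 54, 108.
Test each divisor d:
52^1 ≡ 52 (mod 109)
52^2 ≡ 88 (mod 109)
52^3 ≡ 107 (mod 109)
52^4 ≡ 5 (mod 109)
52^6 ≡ 4 (mod 109)
52^9 ≡ 101 (mod 109)
52^12 ≡ 16 (mod 109)
52^18 ≡ 64 (mod 109)
52^27 ≡ 33 (mod 109)
52^36 ≡ 63 (mod 109)
52^54 ≡ 108 (mod 109)
52^108 ≡ 1 (mod 109) ✓
Hence ord(52) = 108.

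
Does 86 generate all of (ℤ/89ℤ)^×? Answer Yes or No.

Yes

φ(89) = 89 − 1 = 88 = 2^3 · 11.
An element g generates (Z/89Z)^× iff g^(88/q) ≢ 1 (mod 89) for each prime q ∈ {2, 11}.
86^44 ≡ 88 (mod 89)  [q = 2: ≢ 1 ✓]
86^8 ≡ 64 (mod 89)  [q = 11: ≢ 1 ✓]
None equal 1, so ord_89(86) = 88: 86 is a primitive root.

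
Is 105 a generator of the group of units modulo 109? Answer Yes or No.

φ(109) = 109 − 1 = 108 = 2^2 · 3^3.
Test 105^(108/q) mod 109 for each prime factor q of 108:
105^54 ≡ 1 (mod 109)  [q = 2: ≡ 1 ✗]
105^36 ≡ 1 (mod 109)  [q = 3: ≡ 1 ✗]
105^54 ≡ 1 shows ord(105) | 54, strictly less than φ(109); not a primitive root.

No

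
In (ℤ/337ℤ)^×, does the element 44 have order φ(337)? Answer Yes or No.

φ(337) = 337 − 1 = 336 = 2^4 · 3 · 7.
An element g generates (Z/337Z)^× iff g^(336/q) ≢ 1 (mod 337) for each prime q ∈ {2, 3, 7}.
44^168 ≡ 336 (mod 337)  [q = 2: ≢ 1 ✓]
44^112 ≡ 208 (mod 337)  [q = 3: ≢ 1 ✓]
44^48 ≡ 295 (mod 337)  [q = 7: ≢ 1 ✓]
None equal 1, so ord_337(44) = 336: 44 is a primitive root.

Yes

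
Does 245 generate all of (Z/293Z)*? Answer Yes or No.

φ(293) = 293 − 1 = 292 = 2^2 · 73.
An element g generates (Z/293Z)^× iff g^(292/q) ≢ 1 (mod 293) for each prime q ∈ {2, 73}.
245^146 ≡ 292 (mod 293)  [q = 2: ≢ 1 ✓]
245^4 ≡ 135 (mod 293)  [q = 73: ≢ 1 ✓]
None equal 1, so ord_293(245) = 292: 245 is a primitive root.

Yes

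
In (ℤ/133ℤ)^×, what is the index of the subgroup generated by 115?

18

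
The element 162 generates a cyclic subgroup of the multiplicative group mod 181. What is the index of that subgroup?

By Lagrange's theorem, ord_181(162) divides φ(181) = 181 − 1 = 180 = 2^2 · 3^2 · 5.
Divisors of 180: 1, 2, 3, 4, 5, 6, 9, 10, 12, 15, 18, 20, 30, 36, 45, 60, 90, 180.
Compute 162^d (mod 181) for the divisors d until we hit 1:
162^1 ≡ 162
162^2 ≡ 180
162^3 ≡ 19
162^4 ≡ 1
The order of 162 is 4, so the subgroup it generates has 4 elements.
The index is φ(181) / ord(162) = 180 / 4 = 45.

45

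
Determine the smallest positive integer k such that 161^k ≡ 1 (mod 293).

73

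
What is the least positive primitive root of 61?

φ(61) = 61 − 1 = 60 = 2^2 · 3 · 5.
Test candidates g = 2, 3, … against the prime factors q ∈ {2, 3, 5} of φ(61): g is a generator iff g^(60/q) ≢ 1 for every such q.
g = 2: 2^30 ≡ 60; 2^20 ≡ 47; 2^12 ≡ 9 — none is 1, so 2 is a primitive root.
The smallest primitive root modulo 61 is 2.

2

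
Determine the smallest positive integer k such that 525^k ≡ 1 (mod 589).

Since 525 ∈ (Z/589Z)^×, its order divides φ(589) = φ(19·31) = (19−1)·(31−1) = 18·30 = 540 = 2^2 · 3^3 · 5.
Divisors of 540: 1, 2, 3, 4, 5, 6, 9, 10, 12, 15, 18, 20, 27, 30, 36, 45, 54, 60, 90, 108, 135, 180, 270, 540.
Compute 525^d (mod 589) for the divisors d until we hit 1:
525^1 ≡ 525 (mod 589)
525^2 ≡ 562 (mod 589)
525^3 ≡ 550 (mod 589)
525^4 ≡ 140 (mod 589)
525^5 ≡ 464 (mod 589)
525^6 ≡ 343 (mod 589)
525^9 ≡ 170 (mod 589)
525^10 ≡ 311 (mod 589)
525^12 ≡ 438 (mod 589)
525^15 ≡ 588 (mod 589)
525^18 ≡ 39 (mod 589)
525^20 ≡ 125 (mod 589)
525^27 ≡ 151 (mod 589)
525^30 ≡ 1 (mod 589) ✓
The smallest such exponent is 30, so the order of 525 is 30.

30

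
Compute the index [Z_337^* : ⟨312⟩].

Since 312 ∈ (Z/337Z)^×, its order divides φ(337) = 337 − 1 = 336 = 2^4 · 3 · 7.
Divisors of 336: 1, 2, 3, 4, 6, 7, 8, 12, 14, 16, 21, 24, 28, 42, 48, 56, 84, 112, 168, 336.
Test each divisor d:
312^1 ≡ 312 (mod 337)
312^2 ≡ 288 (mod 337)
312^3 ≡ 214 (mod 337)
312^4 ≡ 42 (mod 337)
312^6 ≡ 301 (mod 337)
312^7 ≡ 226 (mod 337)
312^8 ≡ 79 (mod 337)
312^12 ≡ 285 (mod 337)
312^14 ≡ 189 (mod 337)
312^16 ≡ 175 (mod 337)
312^21 ≡ 252 (mod 337)
312^24 ≡ 8 (mod 337)
312^28 ≡ 336 (mod 337)
312^42 ≡ 148 (mod 337)
312^48 ≡ 64 (mod 337)
312^56 ≡ 1 (mod 337) ✓
Thus |⟨312⟩| = ord(312) = 56.
The index is φ(337) / ord(312) = 336 / 56 = 6.

6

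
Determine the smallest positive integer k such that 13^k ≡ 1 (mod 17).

4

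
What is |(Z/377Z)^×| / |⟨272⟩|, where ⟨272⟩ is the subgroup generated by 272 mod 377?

Since 272 ∈ (Z/377Z)^×, its order divides φ(377) = φ(13·29) = (13−1)·(29−1) = 12·28 = 336 = 2^4 · 3 · 7.
Divisors of 336: 1, 2, 3, 4, 6, 7, 8, 12, 14, 16, 21, 24, 28, 42, 48, 56, 84, 112, 168, 336.
Compute 272^d (mod 377) for the divisors d until we hit 1:
272^1 ≡ 272 (mod 377)
272^2 ≡ 92 (mod 377)
272^3 ≡ 142 (mod 377)
272^4 ≡ 170 (mod 377)
272^6 ≡ 183 (mod 377)
272^7 ≡ 12 (mod 377)
272^8 ≡ 248 (mod 377)
272^12 ≡ 313 (mod 377)
272^14 ≡ 144 (mod 377)
272^16 ≡ 53 (mod 377)
272^21 ≡ 220 (mod 377)
272^24 ≡ 326 (mod 377)
272^28 ≡ 1 (mod 377) ✓
Thus |⟨272⟩| = ord(272) = 28.
The index is φ(377) / ord(272) = 336 / 28 = 12.

12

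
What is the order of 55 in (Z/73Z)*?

Since 55 ∈ (Z/73Z)^×, its order divides φ(73) = 73 − 1 = 72 = 2^3 · 3^2.
Divisors of 72: 1, 2, 3, 4, 6, 8, 9, 12, 18, 24, 36, 72.
Compute 55^d (mod 73) for the divisors d until we hit 1:
55^1 ≡ 55 (mod 73)
55^2 ≡ 32 (mod 73)
55^3 ≡ 8 (mod 73)
55^4 ≡ 2 (mod 73)
55^6 ≡ 64 (mod 73)
55^8 ≡ 4 (mod 73)
55^9 ≡ 1 (mod 73) ✓
Hence ord(55) = 9.

9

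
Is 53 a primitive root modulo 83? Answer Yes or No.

φ(83) = 83 − 1 = 82 = 2 · 41.
53 is a primitive root mod 83 iff 53^(φ(83)/q) ≢ 1 for every prime q | φ(83), i.e. q ∈ {2, 41}.
53^41 ≡ 82 (mod 83)  [q = 2: ≢ 1 ✓]
53^2 ≡ 70 (mod 83)  [q = 41: ≢ 1 ✓]
None equal 1, so ord_83(53) = 82: 53 is a primitive root.

Yes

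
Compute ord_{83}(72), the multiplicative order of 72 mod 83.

ord(72) | φ(83) = 83 − 1 = 82 = 2 · 41.
Divisors of 82: 1, 2, 41, 82.
Compute 72^d (mod 83) for the divisors d until we hit 1:
72^1 ≡ 72 (mod 83)
72^2 ≡ 38 (mod 83)
72^41 ≡ 82 (mod 83)
72^82 ≡ 1 (mod 83) ✓
Hence ord(72) = 82.

82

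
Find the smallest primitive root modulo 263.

5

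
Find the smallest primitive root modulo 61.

2

φ(61) = 61 − 1 = 60 = 2^2 · 3 · 5.
Test candidates g = 2, 3, … against the prime factors q ∈ {2, 3, 5} of φ(61): g is a generator iff g^(60/q) ≢ 1 for every such q.
g = 2: 2^30 ≡ 60; 2^20 ≡ 47; 2^12 ≡ 9 — none is 1, so 2 is a primitive root.
So 2 is the smallest generator of (Z/61Z)^×.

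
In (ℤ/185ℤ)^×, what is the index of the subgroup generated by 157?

ord(157) | φ(185) = φ(5·37) = (5−1)·(37−1) = 4·36 = 144 = 2^4 · 3^2.
Divisors of 144: 1, 2, 3, 4, 6, 8, 9, 12, 16, 18, 24, 36, 48, 72, 144.
Compute 157^d (mod 185) for the divisors d until we hit 1:
157^1 ≡ 157
157^2 ≡ 44
157^3 ≡ 63
157^4 ≡ 86
157^6 ≡ 84
157^8 ≡ 181
157^9 ≡ 112
157^12 ≡ 26
157^16 ≡ 16
157^18 ≡ 149
157^24 ≡ 121
157^36 ≡ 1
The order of 157 is 36, so the subgroup it generates has 36 elements.
Index = |(Z/185Z)^×| / |⟨157⟩| = 144 / 36 = 4.

4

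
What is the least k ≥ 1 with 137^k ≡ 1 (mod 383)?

191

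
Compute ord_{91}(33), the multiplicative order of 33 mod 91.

12

By Lagrange's theorem, ord_91(33) divides φ(91) = φ(7·13) = (7−1)·(13−1) = 6·12 = 72 = 2^3 · 3^2.
Divisors of 72: 1, 2, 3, 4, 6, 8, 9, 12, 18, 24, 36, 72.
Evaluate successive powers at the divisors of 72:
33^1 ≡ 33 (mod 91)
33^2 ≡ 88 (mod 91)
33^3 ≡ 83 (mod 91)
33^4 ≡ 9 (mod 91)
33^6 ≡ 64 (mod 91)
33^8 ≡ 81 (mod 91)
33^9 ≡ 34 (mod 91)
33^12 ≡ 1 (mod 91) ✓
The smallest such exponent is 12, so the order of 33 is 12.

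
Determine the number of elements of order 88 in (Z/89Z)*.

40

φ(89) = 89 − 1 = 88 = 2^3 · 11.
(Z/89Z)^× is cyclic (|G| = 88); a cyclic group of order m has exactly φ(d) elements of each order d | m, and none otherwise.
88 = 2^3 · 11 divides 88, and φ(88) = 40.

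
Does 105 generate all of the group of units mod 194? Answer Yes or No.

φ(194) = φ(2)·φ(97) = 1·96 = 96 = 2^5 · 3.
105 is a primitive root mod 194 iff 105^(φ(194)/q) ≢ 1 for every prime q | φ(194), i.e. q ∈ {2, 3}.
105^48 ≡ 1 (mod 194)  [q = 2: ≡ 1 ✗]
105^32 ≡ 1 (mod 194)  [q = 3: ≡ 1 ✗]
Since 105^48 ≡ 1, the order of 105 divides 48 < 96, so 105 is not a primitive root.

No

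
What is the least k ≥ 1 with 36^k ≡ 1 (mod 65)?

ord(36) | φ(65) = φ(5·13) = (5−1)·(13−1) = 4·12 = 48 = 2^4 · 3.
Divisors of 48: 1, 2, 3, 4, 6, 8, 12, 16, 24, 48.
Evaluate successive powers at the divisors of 48:
36^1 ≡ 36 (mod 65)
36^2 ≡ 61 (mod 65)
36^3 ≡ 51 (mod 65)
36^4 ≡ 16 (mod 65)
36^6 ≡ 1 (mod 65) ✓
Hence ord(36) = 6.

6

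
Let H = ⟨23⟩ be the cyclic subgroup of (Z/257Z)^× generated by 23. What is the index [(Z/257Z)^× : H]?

ord(23) | φ(257) = 257 − 1 = 256 = 2^8.
Divisors of 256: 1, 2, 4, 8, 16, 32, 64, 128, 256.
Check 23^d mod 257 for each divisor in increasing order:
23^1 ≡ 23
23^2 ≡ 15
23^4 ≡ 225
23^8 ≡ 253
23^16 ≡ 16
23^32 ≡ 256
23^64 ≡ 1
So ord_257(23) = 64, hence |⟨23⟩| = 64.
The index is φ(257) / ord(23) = 256 / 64 = 4.

4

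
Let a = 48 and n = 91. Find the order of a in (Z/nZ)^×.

6

Since 48 ∈ (Z/91Z)^×, its order divides φ(91) = φ(7·13) = (7−1)·(13−1) = 6·12 = 72 = 2^3 · 3^2.
Divisors of 72: 1, 2, 3, 4, 6, 8, 9, 12, 18, 24, 36, 72.
Evaluate successive powers at the divisors of 72:
48^1 ≡ 48 (mod 91)
48^2 ≡ 29 (mod 91)
48^3 ≡ 27 (mod 91)
48^4 ≡ 22 (mod 91)
48^6 ≡ 1 (mod 91) ✓
So ord_91(48) = 6.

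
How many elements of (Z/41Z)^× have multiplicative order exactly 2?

φ(41) = 41 − 1 = 40 = 2^3 · 5.
In a cyclic group of order 40, there are φ(d) elements of order d for each divisor d of 40, and zero for non-divisors.
2 | 40, and φ(2) = 2 − 1 = 1.

1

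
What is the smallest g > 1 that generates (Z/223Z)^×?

φ(223) = 223 − 1 = 222 = 2 · 3 · 37.
g is a primitive root iff g^(222/q) ≢ 1 (mod 223) for each prime q ∈ {2, 3, 37}.
g = 2: 2^111 ≡ 1 — hits 1, so not a primitive root.
g = 3: 3^111 ≡ 222; 3^74 ≡ 183; 3^6 ≡ 60 — none is 1, so 3 is a primitive root.
The smallest primitive root modulo 223 is 3.

3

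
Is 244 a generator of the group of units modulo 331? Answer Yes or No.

Yes

φ(331) = 331 − 1 = 330 = 2 · 3 · 5 · 11.
Test 244^(330/q) mod 331 for each prime factor q of 330:
244^165 ≡ 330 (mod 331)  [q = 2: ≢ 1 ✓]
244^110 ≡ 31 (mod 331)  [q = 3: ≢ 1 ✓]
244^66 ≡ 124 (mod 331)  [q = 5: ≢ 1 ✓]
244^30 ≡ 74 (mod 331)  [q = 11: ≢ 1 ✓]
None equal 1, so ord_331(244) = 330: 244 is a primitive root.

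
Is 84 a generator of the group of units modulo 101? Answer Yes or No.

φ(101) = 101 − 1 = 100 = 2^2 · 5^2.
An element g generates (Z/101Z)^× iff g^(100/q) ≢ 1 (mod 101) for each prime q ∈ {2, 5}.
84^50 ≡ 1 (mod 101)  [q = 2: ≡ 1 ✗]
84^20 ≡ 1 (mod 101)  [q = 5: ≡ 1 ✗]
Since 84^50 ≡ 1, the order of 84 divides 50 < 100, so 84 is not a primitive root.

No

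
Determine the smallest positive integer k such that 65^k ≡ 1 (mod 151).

By Lagrange's theorem, ord_151(65) divides φ(151) = 151 − 1 = 150 = 2 · 3 · 5^2.
Divisors of 150: 1, 2, 3, 5, 6, 10, 15, 25, 30, 50, 75, 150.
Check 65^d mod 151 for each divisor in increasing order:
65^1 ≡ 65
65^2 ≡ 148
65^3 ≡ 107
65^5 ≡ 132
65^6 ≡ 124
65^10 ≡ 59
65^15 ≡ 87
65^25 ≡ 150
65^30 ≡ 19
65^50 ≡ 1
The smallest such exponent is 50, so the order of 65 is 50.

50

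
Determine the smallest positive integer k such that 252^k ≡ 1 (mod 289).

272

ord(252) | φ(289) = φ(17^2) = 17·(17−1) = 272 = 2^4 · 17.
Divisors of 272: 1, 2, 4, 8, 16, 17, 34, 68, 136, 272.
Test each divisor d:
252^1 ≡ 252 (mod 289)
252^2 ≡ 213 (mod 289)
252^4 ≡ 285 (mod 289)
252^8 ≡ 16 (mod 289)
252^16 ≡ 256 (mod 289)
252^17 ≡ 65 (mod 289)
252^34 ≡ 179 (mod 289)
252^68 ≡ 251 (mod 289)
252^136 ≡ 288 (mod 289)
252^272 ≡ 1 (mod 289) ✓
The smallest such exponent is 272, so the order of 252 is 272.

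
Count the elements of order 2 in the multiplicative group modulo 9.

φ(9) = φ(3^2) = 3·(3−1) = 6 = 2 · 3.
In a cyclic group of order 6, there are φ(d) elements of order d for each divisor d of 6, and zero for non-divisors.
2 | 6, and φ(2) = 2 − 1 = 1.

1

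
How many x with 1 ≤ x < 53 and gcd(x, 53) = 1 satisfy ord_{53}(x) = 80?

0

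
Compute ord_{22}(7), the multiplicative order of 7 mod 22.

10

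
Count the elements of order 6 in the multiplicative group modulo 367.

2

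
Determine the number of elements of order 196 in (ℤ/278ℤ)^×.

φ(278) = φ(2)·φ(139) = 1·138 = 138 = 2 · 3 · 23.
(Z/278Z)^× is cyclic (|G| = 138); a cyclic group of order m has exactly φ(d) elements of each order d | m, and none otherwise.
Here 138 is not a multiple of 196, so there are no elements of order 196.

0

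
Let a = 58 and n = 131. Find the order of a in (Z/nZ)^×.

5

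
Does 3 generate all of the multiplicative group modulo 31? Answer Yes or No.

Yes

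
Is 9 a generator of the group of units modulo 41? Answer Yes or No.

No

φ(41) = 41 − 1 = 40 = 2^3 · 5.
An element g generates (Z/41Z)^× iff g^(40/q) ≢ 1 (mod 41) for each prime q ∈ {2, 5}.
9^20 ≡ 1 (mod 41)  [q = 2: ≡ 1 ✗]
9^8 ≡ 1 (mod 41)  [q = 5: ≡ 1 ✗]
Since 9^20 ≡ 1, the order of 9 divides 20 < 40, so 9 is not a primitive root.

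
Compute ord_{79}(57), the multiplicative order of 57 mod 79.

26

The order of 57 must divide φ(79) = 79 − 1 = 78 = 2 · 3 · 13.
Divisors of 78: 1, 2, 3, 6, 13, 26, 39, 78.
Test each divisor d:
57^1 ≡ 57 (mod 79)
57^2 ≡ 10 (mod 79)
57^3 ≡ 17 (mod 79)
57^6 ≡ 52 (mod 79)
57^13 ≡ 78 (mod 79)
57^26 ≡ 1 (mod 79) ✓
The smallest such exponent is 26, so the order of 57 is 26.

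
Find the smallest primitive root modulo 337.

10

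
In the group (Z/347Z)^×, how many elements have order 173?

172

φ(347) = 347 − 1 = 346 = 2 · 173.
In a cyclic group of order 346, there are φ(d) elements of order d for each divisor d of 346, and zero for non-divisors.
173 | 346, and φ(173) = 173 − 1 = 172.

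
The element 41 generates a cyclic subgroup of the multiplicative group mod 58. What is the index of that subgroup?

The order of 41 must divide φ(58) = φ(2)·φ(29) = 1·28 = 28 = 2^2 · 7.
Divisors of 28: 1, 2, 4, 7, 14, 28.
Test each divisor d:
41^1 ≡ 41 (mod 58)
41^2 ≡ 57 (mod 58)
41^4 ≡ 1 (mod 58) ✓
The order of 41 is 4, so the subgroup it generates has 4 elements.
The index is φ(58) / ord(41) = 28 / 4 = 7.

7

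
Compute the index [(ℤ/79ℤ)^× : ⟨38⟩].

6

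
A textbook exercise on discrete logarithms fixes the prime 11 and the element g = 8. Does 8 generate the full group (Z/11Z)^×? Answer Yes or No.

φ(11) = 11 − 1 = 10 = 2 · 5.
An element g generates (Z/11Z)^× iff g^(10/q) ≢ 1 (mod 11) for each prime q ∈ {2, 5}.
8^5 ≡ 10 (mod 11)  [q = 2: ≢ 1 ✓]
8^2 ≡ 9 (mod 11)  [q = 5: ≢ 1 ✓]
All checks pass, so 8 has order 10 and is a primitive root modulo 11.

Yes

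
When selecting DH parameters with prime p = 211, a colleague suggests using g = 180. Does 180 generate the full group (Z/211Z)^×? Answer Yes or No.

No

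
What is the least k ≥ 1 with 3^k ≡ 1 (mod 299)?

By Lagrange's theorem, ord_299(3) divides φ(299) = φ(13·23) = (13−1)·(23−1) = 12·22 = 264 = 2^3 · 3 · 11.
Divisors of 264: 1, 2, 3, 4, 6, 8, 11, 12, 22, 24, 33, 44, 66, 88, 132, 264.
Check 3^d mod 299 for each divisor in increasing order:
3^1 ≡ 3
3^2 ≡ 9
3^3 ≡ 27
3^4 ≡ 81
3^6 ≡ 131
3^8 ≡ 282
3^11 ≡ 139
3^12 ≡ 118
3^22 ≡ 185
3^24 ≡ 170
3^33 ≡ 1
Hence ord(3) = 33.

33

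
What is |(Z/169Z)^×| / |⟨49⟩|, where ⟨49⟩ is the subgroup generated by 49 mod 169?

2

The order of 49 must divide φ(169) = φ(13^2) = 13·(13−1) = 156 = 2^2 · 3 · 13.
Divisors of 156: 1, 2, 3, 4, 6, 12, 13, 26, 39, 52, 78, 156.
Check 49^d mod 169 for each divisor in increasing order:
49^1 ≡ 49 (mod 169)
49^2 ≡ 35 (mod 169)
49^3 ≡ 25 (mod 169)
49^4 ≡ 42 (mod 169)
49^6 ≡ 118 (mod 169)
49^12 ≡ 66 (mod 169)
49^13 ≡ 23 (mod 169)
49^26 ≡ 22 (mod 169)
49^39 ≡ 168 (mod 169)
49^52 ≡ 146 (mod 169)
49^78 ≡ 1 (mod 169) ✓
So ord_169(49) = 78, hence |⟨49⟩| = 78.
The index is φ(169) / ord(49) = 156 / 78 = 2.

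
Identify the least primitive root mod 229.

φ(229) = 229 − 1 = 228 = 2^2 · 3 · 19.
g is a primitive root iff g^(228/q) ≢ 1 (mod 229) for each prime q ∈ {2, 3, 19}.
g = 2: 2^114 ≡ 228; 2^76 ≡ 1 — hits 1, so not a primitive root.
g = 3: 3^114 ≡ 1 — hits 1, so not a primitive root.
g = 4: 4^114 ≡ 1 — hits 1, so not a primitive root.
g = 5: 5^114 ≡ 1 — hits 1, so not a primitive root.
g = 6: 6^114 ≡ 228; 6^76 ≡ 134; 6^12 ≡ 165 — none is 1, so 6 is a primitive root.
Hence the least primitive root of 229 is 6.

6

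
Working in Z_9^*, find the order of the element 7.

ord(7) | φ(9) = φ(3^2) = 3·(3−1) = 6 = 2 · 3.
Divisors of 6: 1, 2, 3, 6.
Test each divisor d:
7^1 ≡ 7 (mod 9)
7^2 ≡ 4 (mod 9)
7^3 ≡ 1 (mod 9) ✓
Hence ord(7) = 3.

3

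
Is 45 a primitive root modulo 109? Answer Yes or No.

No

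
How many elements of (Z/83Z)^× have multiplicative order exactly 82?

40

φ(83) = 83 − 1 = 82 = 2 · 41.
(Z/83Z)^× is cyclic (|G| = 82); a cyclic group of order m has exactly φ(d) elements of each order d | m, and none otherwise.
82 = 2 · 41 divides 82, and φ(82) = 40.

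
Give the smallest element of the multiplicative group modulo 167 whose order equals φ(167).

5

φ(167) = 167 − 1 = 166 = 2 · 83.
g is a primitive root iff g^(166/q) ≢ 1 (mod 167) for each prime q ∈ {2, 83}.
g = 2: 2^83 ≡ 1 — hits 1, so not a primitive root.
g = 3: 3^83 ≡ 1 — hits 1, so not a primitive root.
g = 4: 4^83 ≡ 1 — hits 1, so not a primitive root.
g = 5: 5^83 ≡ 166; 5^2 ≡ 25 — none is 1, so 5 is a primitive root.
The smallest primitive root modulo 167 is 5.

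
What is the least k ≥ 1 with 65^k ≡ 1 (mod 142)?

70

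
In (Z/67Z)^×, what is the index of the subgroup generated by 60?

2

By Lagrange's theorem, ord_67(60) divides φ(67) = 67 − 1 = 66 = 2 · 3 · 11.
Divisors of 66: 1, 2, 3, 6, 11, 22, 33, 66.
Evaluate successive powers at the divisors of 66:
60^1 ≡ 60 (mod 67)
60^2 ≡ 49 (mod 67)
60^3 ≡ 59 (mod 67)
60^6 ≡ 64 (mod 67)
60^11 ≡ 37 (mod 67)
60^22 ≡ 29 (mod 67)
60^33 ≡ 1 (mod 67) ✓
So ord_67(60) = 33, hence |⟨60⟩| = 33.
The index is φ(67) / ord(60) = 66 / 33 = 2.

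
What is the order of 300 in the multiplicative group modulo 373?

The order of 300 must divide φ(373) = 373 − 1 = 372 = 2^2 · 3 · 31.
Divisors of 372: 1, 2, 3, 4, 6, 12, 31, 62, 93, 124, 186, 372.
Check 300^d mod 373 for each divisor in increasing order:
300^1 ≡ 300
300^2 ≡ 107
300^3 ≡ 22
300^4 ≡ 259
300^6 ≡ 111
300^12 ≡ 12
300^31 ≡ 285
300^62 ≡ 284
300^93 ≡ 372
300^124 ≡ 88
300^186 ≡ 1
Therefore the multiplicative order of 300 modulo 373 is 186.

186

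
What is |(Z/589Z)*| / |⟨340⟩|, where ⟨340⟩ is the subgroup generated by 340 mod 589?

30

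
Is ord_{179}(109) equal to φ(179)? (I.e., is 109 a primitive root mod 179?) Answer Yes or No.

φ(179) = 179 − 1 = 178 = 2 · 89.
It suffices to check that the order of 109 is not a proper divisor of 178: compute 109^(178/q) for q ∈ {2, 89}.
109^89 ≡ 178 (mod 179)  [q = 2: ≢ 1 ✓]
109^2 ≡ 67 (mod 179)  [q = 89: ≢ 1 ✓]
All checks pass, so 109 has order 178 and is a primitive root modulo 179.

Yes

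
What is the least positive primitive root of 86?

3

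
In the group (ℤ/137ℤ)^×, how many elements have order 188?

0

φ(137) = 137 − 1 = 136 = 2^3 · 17.
In a cyclic group of order 136, there are φ(d) elements of order d for each divisor d of 136, and zero for non-divisors.
Here 136 is not a multiple of 188, so there are no elements of order 188.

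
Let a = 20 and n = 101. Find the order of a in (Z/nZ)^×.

ord(20) | φ(101) = 101 − 1 = 100 = 2^2 · 5^2.
Divisors of 100: 1, 2, 4, 5, 10, 20, 25, 50, 100.
Evaluate successive powers at the divisors of 100:
20^1 ≡ 20 (mod 101)
20^2 ≡ 97 (mod 101)
20^4 ≡ 16 (mod 101)
20^5 ≡ 17 (mod 101)
20^10 ≡ 87 (mod 101)
20^20 ≡ 95 (mod 101)
20^25 ≡ 100 (mod 101)
20^50 ≡ 1 (mod 101) ✓
Therefore the multiplicative order of 20 modulo 101 is 50.

50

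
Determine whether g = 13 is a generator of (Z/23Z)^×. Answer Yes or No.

φ(23) = 23 − 1 = 22 = 2 · 11.
Test 13^(22/q) mod 23 for each prime factor q of 22:
13^11 ≡ 1 (mod 23)  [q = 2: ≡ 1 ✗]
13^2 ≡ 8 (mod 23)  [q = 11: ≢ 1 ✓]
13^11 ≡ 1 shows ord(13) | 11, strictly less than φ(23); not a primitive root.

No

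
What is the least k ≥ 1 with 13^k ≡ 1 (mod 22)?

The order of 13 must divide φ(22) = φ(2)·φ(11) = 1·10 = 10 = 2 · 5.
Divisors of 10: 1, 2, 5, 10.
Evaluate successive powers at the divisors of 10:
13^1 ≡ 13
13^2 ≡ 15
13^5 ≡ 21
13^10 ≡ 1
So ord_22(13) = 10.

10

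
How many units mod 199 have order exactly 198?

60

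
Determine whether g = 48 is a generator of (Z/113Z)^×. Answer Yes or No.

No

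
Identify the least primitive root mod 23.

φ(23) = 23 − 1 = 22 = 2 · 11.
g is a primitive root iff g^(22/q) ≢ 1 (mod 23) for each prime q ∈ {2, 11}.
g = 2: 2^11 ≡ 1 — hits 1, so not a primitive root.
g = 3: 3^11 ≡ 1 — hits 1, so not a primitive root.
g = 4: 4^11 ≡ 1 — hits 1, so not a primitive root.
g = 5: 5^11 ≡ 22; 5^2 ≡ 2 — none is 1, so 5 is a primitive root.
The smallest primitive root modulo 23 is 5.

5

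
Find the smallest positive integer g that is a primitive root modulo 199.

3

φ(199) = 199 − 1 = 198 = 2 · 3^2 · 11.
Test candidates g = 2, 3, … against the prime factors q ∈ {2, 3, 11} of φ(199): g is a generator iff g^(198/q) ≢ 1 for every such q.
g = 2: 2^99 ≡ 1 — hits 1, so not a primitive root.
g = 3: 3^99 ≡ 198; 3^66 ≡ 106; 3^18 ≡ 125 — none is 1, so 3 is a primitive root.
Hence the least primitive root of 199 is 3.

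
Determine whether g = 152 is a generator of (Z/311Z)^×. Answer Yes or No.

φ(311) = 311 − 1 = 310 = 2 · 5 · 31.
It suffices to check that the order of 152 is not a proper divisor of 310: compute 152^(310/q) for q ∈ {2, 5, 31}.
152^155 ≡ 310 (mod 311)  [q = 2: ≢ 1 ✓]
152^62 ≡ 6 (mod 311)  [q = 5: ≢ 1 ✓]
152^10 ≡ 224 (mod 311)  [q = 31: ≢ 1 ✓]
All checks pass, so 152 has order 310 and is a primitive root modulo 311.

Yes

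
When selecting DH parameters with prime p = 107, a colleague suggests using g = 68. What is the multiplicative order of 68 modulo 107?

106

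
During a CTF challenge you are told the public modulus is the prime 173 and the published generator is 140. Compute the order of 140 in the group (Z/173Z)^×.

43

Since 140 ∈ (Z/173Z)^×, its order divides φ(173) = 173 − 1 = 172 = 2^2 · 43.
Divisors of 172: 1, 2, 4, 43, 86, 172.
Compute 140^d (mod 173) for the divisors d until we hit 1:
140^1 ≡ 140
140^2 ≡ 51
140^4 ≡ 6
140^43 ≡ 1
So ord_173(140) = 43.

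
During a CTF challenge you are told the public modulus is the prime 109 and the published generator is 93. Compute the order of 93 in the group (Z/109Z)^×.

18

Since 93 ∈ (Z/109Z)^×, its order divides φ(109) = 109 − 1 = 108 = 2^2 · 3^3.
Divisors of 108: 1, 2, 3, 4, 6, 9, 12, 18, 27, 36, 54, 108.
Compute 93^d (mod 109) for the divisors d until we hit 1:
93^1 ≡ 93 (mod 109)
93^2 ≡ 38 (mod 109)
93^3 ≡ 46 (mod 109)
93^4 ≡ 27 (mod 109)
93^6 ≡ 45 (mod 109)
93^9 ≡ 108 (mod 109)
93^12 ≡ 63 (mod 109)
93^18 ≡ 1 (mod 109) ✓
The smallest such exponent is 18, so the order of 93 is 18.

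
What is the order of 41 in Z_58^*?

The order of 41 must divide φ(58) = φ(2)·φ(29) = 1·28 = 28 = 2^2 · 7.
Divisors of 28: 1, 2, 4, 7, 14, 28.
Evaluate successive powers at the divisors of 28:
41^1 ≡ 41
41^2 ≡ 57
41^4 ≡ 1
Hence ord(41) = 4.

4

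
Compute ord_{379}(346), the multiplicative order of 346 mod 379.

126

ord(346) | φ(379) = 379 − 1 = 378 = 2 · 3^3 · 7.
Divisors of 378: 1, 2, 3, 6, 7, 9, 14, 18, 21, 27, 42, 54, 63, 126, 189, 378.
Evaluate successive powers at the divisors of 378:
346^1 ≡ 346 (mod 379)
346^2 ≡ 331 (mod 379)
346^3 ≡ 68 (mod 379)
346^6 ≡ 76 (mod 379)
346^7 ≡ 145 (mod 379)
346^9 ≡ 241 (mod 379)
346^14 ≡ 180 (mod 379)
346^18 ≡ 94 (mod 379)
346^21 ≡ 328 (mod 379)
346^27 ≡ 293 (mod 379)
346^42 ≡ 327 (mod 379)
346^54 ≡ 195 (mod 379)
346^63 ≡ 378 (mod 379)
346^126 ≡ 1 (mod 379) ✓
So ord_379(346) = 126.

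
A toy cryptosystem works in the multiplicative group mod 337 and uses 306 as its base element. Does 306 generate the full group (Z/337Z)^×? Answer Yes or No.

Yes

φ(337) = 337 − 1 = 336 = 2^4 · 3 · 7.
Test 306^(336/q) mod 337 for each prime factor q of 336:
306^168 ≡ 336 (mod 337)  [q = 2: ≢ 1 ✓]
306^112 ≡ 208 (mod 337)  [q = 3: ≢ 1 ✓]
306^48 ≡ 64 (mod 337)  [q = 7: ≢ 1 ✓]
None equal 1, so ord_337(306) = 336: 306 is a primitive root.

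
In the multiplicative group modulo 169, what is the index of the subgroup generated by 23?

26

Since 23 ∈ (Z/169Z)^×, its order divides φ(169) = φ(13^2) = 13·(13−1) = 156 = 2^2 · 3 · 13.
Divisors of 156: 1, 2, 3, 4, 6, 12, 13, 26, 39, 52, 78, 156.
Evaluate successive powers at the divisors of 156:
23^1 ≡ 23 (mod 169)
23^2 ≡ 22 (mod 169)
23^3 ≡ 168 (mod 169)
23^4 ≡ 146 (mod 169)
23^6 ≡ 1 (mod 169) ✓
The order of 23 is 6, so the subgroup it generates has 6 elements.
The index is φ(169) / ord(23) = 156 / 6 = 26.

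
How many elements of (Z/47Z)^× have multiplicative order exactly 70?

0

φ(47) = 47 − 1 = 46 = 2 · 23.
In a cyclic group of order 46, there are φ(d) elements of order d for each divisor d of 46, and zero for non-divisors.
Here 46 is not a multiple of 70, so there are no elements of order 70.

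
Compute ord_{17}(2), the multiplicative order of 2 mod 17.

8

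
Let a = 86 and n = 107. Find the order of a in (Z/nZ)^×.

53

By Lagrange's theorem, ord_107(86) divides φ(107) = 107 − 1 = 106 = 2 · 53.
Divisors of 106: 1, 2, 53, 106.
Compute 86^d (mod 107) for the divisors d until we hit 1:
86^1 ≡ 86 (mod 107)
86^2 ≡ 13 (mod 107)
86^53 ≡ 1 (mod 107) ✓
Therefore the multiplicative order of 86 modulo 107 is 53.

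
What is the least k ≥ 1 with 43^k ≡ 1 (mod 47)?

The order of 43 must divide φ(47) = 47 − 1 = 46 = 2 · 23.
Divisors of 46: 1, 2, 23, 46.
Check 43^d mod 47 for each divisor in increasing order:
43^1 ≡ 43
43^2 ≡ 16
43^23 ≡ 46
43^46 ≡ 1
Hence ord(43) = 46.

46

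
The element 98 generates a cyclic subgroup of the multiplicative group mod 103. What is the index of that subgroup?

2

Since 98 ∈ (Z/103Z)^×, its order divides φ(103) = 103 − 1 = 102 = 2 · 3 · 17.
Divisors of 102: 1, 2, 3, 6, 17, 34, 51, 102.
Check 98^d mod 103 for each divisor in increasing order:
98^1 ≡ 98 (mod 103)
98^2 ≡ 25 (mod 103)
98^3 ≡ 81 (mod 103)
98^6 ≡ 72 (mod 103)
98^17 ≡ 46 (mod 103)
98^34 ≡ 56 (mod 103)
98^51 ≡ 1 (mod 103) ✓
So ord_103(98) = 51, hence |⟨98⟩| = 51.
The index is φ(103) / ord(98) = 102 / 51 = 2.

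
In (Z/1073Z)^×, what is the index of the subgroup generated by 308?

The order of 308 must divide φ(1073) = φ(29·37) = (29−1)·(37−1) = 28·36 = 1008 = 2^4 · 3^2 · 7.
Divisors of 1008: 1, 2, 3, 4, 6, 7, 8, 9, 12, 14, 16, 18, 21, 24, 28, 36, 42, 48, 56, 63, 72, 84, 112, 126, 144, 168, 252, 336, 504, 1008.
Evaluate successive powers at the divisors of 1008:
308^1 ≡ 308 (mod 1073)
308^2 ≡ 440 (mod 1073)
308^3 ≡ 322 (mod 1073)
308^4 ≡ 460 (mod 1073)
308^6 ≡ 676 (mod 1073)
308^7 ≡ 46 (mod 1073)
308^8 ≡ 219 (mod 1073)
308^9 ≡ 926 (mod 1073)
308^12 ≡ 951 (mod 1073)
308^14 ≡ 1043 (mod 1073)
308^16 ≡ 749 (mod 1073)
308^18 ≡ 149 (mod 1073)
308^21 ≡ 766 (mod 1073)
308^24 ≡ 935 (mod 1073)
308^28 ≡ 900 (mod 1073)
308^36 ≡ 741 (mod 1073)
308^42 ≡ 898 (mod 1073)
308^48 ≡ 803 (mod 1073)
308^56 ≡ 958 (mod 1073)
308^63 ≡ 75 (mod 1073)
308^72 ≡ 778 (mod 1073)
308^84 ≡ 581 (mod 1073)
308^112 ≡ 349 (mod 1073)
308^126 ≡ 260 (mod 1073)
308^144 ≡ 112 (mod 1073)
308^168 ≡ 639 (mod 1073)
308^252 ≡ 1 (mod 1073) ✓
Thus |⟨308⟩| = ord(308) = 252.
The index is φ(1073) / ord(308) = 1008 / 252 = 4.

4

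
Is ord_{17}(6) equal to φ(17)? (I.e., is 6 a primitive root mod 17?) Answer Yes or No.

Yes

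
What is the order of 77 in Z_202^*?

50

ord(77) | φ(202) = φ(2)·φ(101) = 1·100 = 100 = 2^2 · 5^2.
Divisors of 100: 1, 2, 4, 5, 10, 20, 25, 50, 100.
Evaluate successive powers at the divisors of 100:
77^1 ≡ 77 (mod 202)
77^2 ≡ 71 (mod 202)
77^4 ≡ 193 (mod 202)
77^5 ≡ 115 (mod 202)
77^10 ≡ 95 (mod 202)
77^20 ≡ 137 (mod 202)
77^25 ≡ 201 (mod 202)
77^50 ≡ 1 (mod 202) ✓
Therefore the multiplicative order of 77 modulo 202 is 50.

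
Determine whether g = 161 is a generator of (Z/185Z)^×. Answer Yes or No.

185 = 5 · 37 is a product of two distinct odd primes, so (Z/185Z)^× ≅ (Z/5Z)^× × (Z/37Z)^× is not cyclic.
No primitive root modulo 185 exists; in particular 161 is not one.

No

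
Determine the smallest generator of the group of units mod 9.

2

φ(9) = φ(3^2) = 3·(3−1) = 6 = 2 · 3.
Test candidates g = 2, 3, … against the prime factors q ∈ {2, 3} of φ(9): g is a generator iff g^(6/q) ≢ 1 for every such q.
g = 2: 2^3 ≡ 8; 2^2 ≡ 4 — none is 1, so 2 is a primitive root.
So 2 is the smallest generator of (Z/9Z)^×.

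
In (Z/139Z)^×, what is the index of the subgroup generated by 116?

6

The order of 116 must divide φ(139) = 139 − 1 = 138 = 2 · 3 · 23.
Divisors of 138: 1, 2, 3, 6, 23, 46, 69, 138.
Test each divisor d:
116^1 ≡ 116 (mod 139)
116^2 ≡ 112 (mod 139)
116^3 ≡ 65 (mod 139)
116^6 ≡ 55 (mod 139)
116^23 ≡ 1 (mod 139) ✓
The order of 116 is 23, so the subgroup it generates has 23 elements.
Index = |(Z/139Z)^×| / |⟨116⟩| = 138 / 23 = 6.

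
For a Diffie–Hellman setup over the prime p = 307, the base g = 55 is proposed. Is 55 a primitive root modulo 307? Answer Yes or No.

Yes

φ(307) = 307 − 1 = 306 = 2 · 3^2 · 17.
Test 55^(306/q) mod 307 for each prime factor q of 306:
55^153 ≡ 306 (mod 307)  [q = 2: ≢ 1 ✓]
55^102 ≡ 17 (mod 307)  [q = 3: ≢ 1 ✓]
55^18 ≡ 280 (mod 307)  [q = 17: ≢ 1 ✓]
All checks pass, so 55 has order 306 and is a primitive root modulo 307.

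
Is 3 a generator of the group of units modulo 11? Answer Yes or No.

No

φ(11) = 11 − 1 = 10 = 2 · 5.
An element g generates (Z/11Z)^× iff g^(10/q) ≢ 1 (mod 11) for each prime q ∈ {2, 5}.
3^5 ≡ 1 (mod 11)  [q = 2: ≡ 1 ✗]
3^2 ≡ 9 (mod 11)  [q = 5: ≢ 1 ✓]
Since 3^5 ≡ 1, the order of 3 divides 5 < 10, so 3 is not a primitive root.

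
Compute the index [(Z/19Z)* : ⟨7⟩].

6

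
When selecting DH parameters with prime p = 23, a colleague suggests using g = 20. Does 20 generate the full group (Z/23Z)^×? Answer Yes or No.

φ(23) = 23 − 1 = 22 = 2 · 11.
It suffices to check that the order of 20 is not a proper divisor of 22: compute 20^(22/q) for q ∈ {2, 11}.
20^11 ≡ 22 (mod 23)  [q = 2: ≢ 1 ✓]
20^2 ≡ 9 (mod 23)  [q = 11: ≢ 1 ✓]
None equal 1, so ord_23(20) = 22: 20 is a primitive root.

Yes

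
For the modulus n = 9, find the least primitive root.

φ(9) = φ(3^2) = 3·(3−1) = 6 = 2 · 3.
g is a primitive root iff g^(6/q) ≢ 1 (mod 9) for each prime q ∈ {2, 3}.
g = 2: 2^3 ≡ 8; 2^2 ≡ 4 — none is 1, so 2 is a primitive root.
So 2 is the smallest generator of (Z/9Z)^×.

2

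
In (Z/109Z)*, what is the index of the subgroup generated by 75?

12

Since 75 ∈ (Z/109Z)^×, its order divides φ(109) = 109 − 1 = 108 = 2^2 · 3^3.
Divisors of 108: 1, 2, 3, 4, 6, 9, 12, 18, 27, 36, 54, 108.
Check 75^d mod 109 for each divisor in increasing order:
75^1 ≡ 75 (mod 109)
75^2 ≡ 66 (mod 109)
75^3 ≡ 45 (mod 109)
75^4 ≡ 105 (mod 109)
75^6 ≡ 63 (mod 109)
75^9 ≡ 1 (mod 109) ✓
So ord_109(75) = 9, hence |⟨75⟩| = 9.
The index is φ(109) / ord(75) = 108 / 9 = 12.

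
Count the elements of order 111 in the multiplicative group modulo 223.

φ(223) = 223 − 1 = 222 = 2 · 3 · 37.
Since (Z/223Z)^× is cyclic of order 222, the number of elements of order d is φ(d) when d | 222 and 0 otherwise.
111 = 3 · 37 divides 222, and φ(111) = 72.

72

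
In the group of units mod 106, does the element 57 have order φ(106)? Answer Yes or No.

No

φ(106) = φ(2)·φ(53) = 1·52 = 52 = 2^2 · 13.
Test 57^(52/q) mod 106 for each prime factor q of 52:
57^26 ≡ 1 (mod 106)  [q = 2: ≡ 1 ✗]
57^4 ≡ 97 (mod 106)  [q = 13: ≢ 1 ✓]
Since 57^26 ≡ 1, the order of 57 divides 26 < 52, so 57 is not a primitive root.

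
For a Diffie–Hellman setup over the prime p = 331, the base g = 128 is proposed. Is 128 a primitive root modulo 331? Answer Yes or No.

φ(331) = 331 − 1 = 330 = 2 · 3 · 5 · 11.
Test 128^(330/q) mod 331 for each prime factor q of 330:
128^165 ≡ 330 (mod 331)  [q = 2: ≢ 1 ✓]
128^110 ≡ 299 (mod 331)  [q = 3: ≢ 1 ✓]
128^66 ≡ 124 (mod 331)  [q = 5: ≢ 1 ✓]
128^30 ≡ 1 (mod 331)  [q = 11: ≡ 1 ✗]
The check at q = 11 fails, so 128 generates a proper subgroup.

No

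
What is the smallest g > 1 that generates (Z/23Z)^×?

5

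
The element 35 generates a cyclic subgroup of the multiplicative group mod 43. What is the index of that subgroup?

Since 35 ∈ (Z/43Z)^×, its order divides φ(43) = 43 − 1 = 42 = 2 · 3 · 7.
Divisors of 42: 1, 2, 3, 6, 7, 14, 21, 42.
Check 35^d mod 43 for each divisor in increasing order:
35^1 ≡ 35
35^2 ≡ 21
35^3 ≡ 4
35^6 ≡ 16
35^7 ≡ 1
So ord_43(35) = 7, hence |⟨35⟩| = 7.
The index is φ(43) / ord(35) = 42 / 7 = 6.

6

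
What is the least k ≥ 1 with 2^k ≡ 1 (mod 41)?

20

By Lagrange's theorem, ord_41(2) divides φ(41) = 41 − 1 = 40 = 2^3 · 5.
Divisors of 40: 1, 2, 4, 5, 8, 10, 20, 40.
Compute 2^d (mod 41) for the divisors d until we hit 1:
2^1 ≡ 2 (mod 41)
2^2 ≡ 4 (mod 41)
2^4 ≡ 16 (mod 41)
2^5 ≡ 32 (mod 41)
2^8 ≡ 10 (mod 41)
2^10 ≡ 40 (mod 41)
2^20 ≡ 1 (mod 41) ✓
So ord_41(2) = 20.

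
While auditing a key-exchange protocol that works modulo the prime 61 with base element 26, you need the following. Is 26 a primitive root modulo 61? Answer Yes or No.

φ(61) = 61 − 1 = 60 = 2^2 · 3 · 5.
Test 26^(60/q) mod 61 for each prime factor q of 60:
26^30 ≡ 60 (mod 61)  [q = 2: ≢ 1 ✓]
26^20 ≡ 13 (mod 61)  [q = 3: ≢ 1 ✓]
26^12 ≡ 9 (mod 61)  [q = 5: ≢ 1 ✓]
Every test exponent gives a nontrivial residue, hence 26 generates the full group.

Yes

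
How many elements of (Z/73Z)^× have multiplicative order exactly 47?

φ(73) = 73 − 1 = 72 = 2^3 · 3^2.
Since (Z/73Z)^× is cyclic of order 72, the number of elements of order d is φ(d) when d | 72 and 0 otherwise.
47 does not divide 72, so no element of (Z/73Z)^× has order 47.

0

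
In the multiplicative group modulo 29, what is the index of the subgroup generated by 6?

2

By Lagrange's theorem, ord_29(6) divides φ(29) = 29 − 1 = 28 = 2^2 · 7.
Divisors of 28: 1, 2, 4, 7, 14, 28.
Compute 6^d (mod 29) for the divisors d until we hit 1:
6^1 ≡ 6 (mod 29)
6^2 ≡ 7 (mod 29)
6^4 ≡ 20 (mod 29)
6^7 ≡ 28 (mod 29)
6^14 ≡ 1 (mod 29) ✓
Thus |⟨6⟩| = ord(6) = 14.
[(Z/29Z)^× : ⟨6⟩] = 28/14 = 2.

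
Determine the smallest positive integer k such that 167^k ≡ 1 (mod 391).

The order of 167 must divide φ(391) = φ(17·23) = (17−1)·(23−1) = 16·22 = 352 = 2^5 · 11.
Divisors of 352: 1, 2, 4, 8, 11, 16, 22, 32, 44, 88, 176, 352.
Compute 167^d (mod 391) for the divisors d until we hit 1:
167^1 ≡ 167 (mod 391)
167^2 ≡ 128 (mod 391)
167^4 ≡ 353 (mod 391)
167^8 ≡ 271 (mod 391)
167^11 ≡ 231 (mod 391)
167^16 ≡ 324 (mod 391)
167^22 ≡ 185 (mod 391)
167^32 ≡ 188 (mod 391)
167^44 ≡ 208 (mod 391)
167^88 ≡ 254 (mod 391)
167^176 ≡ 1 (mod 391) ✓
The smallest such exponent is 176, so the order of 167 is 176.

176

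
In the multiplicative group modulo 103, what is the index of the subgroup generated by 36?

2

The order of 36 must divide φ(103) = 103 − 1 = 102 = 2 · 3 · 17.
Divisors of 102: 1, 2, 3, 6, 17, 34, 51, 102.
Compute 36^d (mod 103) for the divisors d until we hit 1:
36^1 ≡ 36 (mod 103)
36^2 ≡ 60 (mod 103)
36^3 ≡ 100 (mod 103)
36^6 ≡ 9 (mod 103)
36^17 ≡ 46 (mod 103)
36^34 ≡ 56 (mod 103)
36^51 ≡ 1 (mod 103) ✓
Thus |⟨36⟩| = ord(36) = 51.
[(Z/103Z)^× : ⟨36⟩] = 102/51 = 2.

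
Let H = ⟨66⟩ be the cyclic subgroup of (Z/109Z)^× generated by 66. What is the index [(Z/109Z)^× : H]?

12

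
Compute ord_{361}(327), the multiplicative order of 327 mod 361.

By Lagrange's theorem, ord_361(327) divides φ(361) = φ(19^2) = 19·(19−1) = 342 = 2 · 3^2 · 19.
Divisors of 342: 1, 2, 3, 6, 9, 18, 19, 38, 57, 114, 171, 342.
Check 327^d mod 361 for each divisor in increasing order:
327^1 ≡ 327
327^2 ≡ 73
327^3 ≡ 45
327^6 ≡ 220
327^9 ≡ 153
327^18 ≡ 305
327^19 ≡ 99
327^38 ≡ 54
327^57 ≡ 292
327^114 ≡ 68
327^171 ≡ 1
The smallest such exponent is 171, so the order of 327 is 171.

171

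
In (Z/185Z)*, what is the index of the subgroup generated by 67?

ord(67) | φ(185) = φ(5·37) = (5−1)·(37−1) = 4·36 = 144 = 2^4 · 3^2.
Divisors of 144: 1, 2, 3, 4, 6, 8, 9, 12, 16, 18, 24, 36, 48, 72, 144.
Check 67^d mod 185 for each divisor in increasing order:
67^1 ≡ 67
67^2 ≡ 49
67^3 ≡ 138
67^4 ≡ 181
67^6 ≡ 174
67^8 ≡ 16
67^9 ≡ 147
67^12 ≡ 121
67^16 ≡ 71
67^18 ≡ 149
67^24 ≡ 26
67^36 ≡ 1
The order of 67 is 36, so the subgroup it generates has 36 elements.
The index is φ(185) / ord(67) = 144 / 36 = 4.

4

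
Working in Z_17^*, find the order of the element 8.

8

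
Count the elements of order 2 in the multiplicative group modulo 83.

1

φ(83) = 83 − 1 = 82 = 2 · 41.
(Z/83Z)^× is cyclic (|G| = 82); a cyclic group of order m has exactly φ(d) elements of each order d | m, and none otherwise.
2 | 82, and φ(2) = 2 − 1 = 1.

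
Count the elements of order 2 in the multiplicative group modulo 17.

φ(17) = 17 − 1 = 16 = 2^4.
Since (Z/17Z)^× is cyclic of order 16, the number of elements of order d is φ(d) when d | 16 and 0 otherwise.
2 | 16, and φ(2) = 2 − 1 = 1.

1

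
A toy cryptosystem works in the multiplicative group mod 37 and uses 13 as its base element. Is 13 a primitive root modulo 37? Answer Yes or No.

φ(37) = 37 − 1 = 36 = 2^2 · 3^2.
It suffices to check that the order of 13 is not a proper divisor of 36: compute 13^(36/q) for q ∈ {2, 3}.
13^18 ≡ 36 (mod 37)  [q = 2: ≢ 1 ✓]
13^12 ≡ 10 (mod 37)  [q = 3: ≢ 1 ✓]
None equal 1, so ord_37(13) = 36: 13 is a primitive root.

Yes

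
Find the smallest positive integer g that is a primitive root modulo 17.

3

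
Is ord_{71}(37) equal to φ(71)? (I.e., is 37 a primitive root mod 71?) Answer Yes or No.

φ(71) = 71 − 1 = 70 = 2 · 5 · 7.
37 is a primitive root mod 71 iff 37^(φ(71)/q) ≢ 1 for every prime q | φ(71), i.e. q ∈ {2, 5, 7}.
37^35 ≡ 1 (mod 71)  [q = 2: ≡ 1 ✗]
37^14 ≡ 1 (mod 71)  [q = 5: ≡ 1 ✗]
37^10 ≡ 30 (mod 71)  [q = 7: ≢ 1 ✓]
Since 37^35 ≡ 1, the order of 37 divides 35 < 70, so 37 is not a primitive root.

No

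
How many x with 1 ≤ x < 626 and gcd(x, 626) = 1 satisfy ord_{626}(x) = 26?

φ(626) = φ(2)·φ(313) = 1·312 = 312 = 2^3 · 3 · 13.
In a cyclic group of order 312, there are φ(d) elements of order d for each divisor d of 312, and zero for non-divisors.
26 = 2 · 13 divides 312, and φ(26) = 12.

12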